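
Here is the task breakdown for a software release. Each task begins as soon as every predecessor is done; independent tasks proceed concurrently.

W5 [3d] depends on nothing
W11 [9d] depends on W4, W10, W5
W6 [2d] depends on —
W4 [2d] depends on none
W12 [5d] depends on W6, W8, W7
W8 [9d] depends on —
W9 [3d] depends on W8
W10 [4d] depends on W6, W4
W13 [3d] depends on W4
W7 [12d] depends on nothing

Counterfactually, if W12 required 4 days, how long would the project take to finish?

16

Critical path before the change: W7→W12 = 12+5 = 17 giving 17 days.
Since W12 is critical, the -1 change carries straight to that chain (now 16 days).
That remains the longest chain; total 16 days.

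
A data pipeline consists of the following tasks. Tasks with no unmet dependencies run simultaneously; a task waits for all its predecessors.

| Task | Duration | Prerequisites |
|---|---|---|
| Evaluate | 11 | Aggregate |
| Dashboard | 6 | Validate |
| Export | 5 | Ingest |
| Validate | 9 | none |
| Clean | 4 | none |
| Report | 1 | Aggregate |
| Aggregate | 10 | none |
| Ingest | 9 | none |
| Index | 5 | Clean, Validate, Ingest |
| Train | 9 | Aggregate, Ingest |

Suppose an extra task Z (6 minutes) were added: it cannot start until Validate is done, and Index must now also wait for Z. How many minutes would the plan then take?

Originally the plan takes 21 minutes.
With Z inserted, Index now waits for max(Clean, Validate, Ingest, Z).
New critical path: Aggregate→Evaluate = 10+11 = 21 ⇒ 21 minutes.

21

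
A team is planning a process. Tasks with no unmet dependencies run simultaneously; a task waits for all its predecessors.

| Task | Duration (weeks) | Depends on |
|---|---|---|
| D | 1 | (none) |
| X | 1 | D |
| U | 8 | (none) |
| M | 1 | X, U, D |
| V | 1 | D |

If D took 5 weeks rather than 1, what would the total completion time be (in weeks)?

The binding path is U→M = 8+1 = 9; finish at 9 weeks.
D has 6 weeks of float (longest path through it is 3).
The critical path is still U→M; finish is now 9 weeks.

9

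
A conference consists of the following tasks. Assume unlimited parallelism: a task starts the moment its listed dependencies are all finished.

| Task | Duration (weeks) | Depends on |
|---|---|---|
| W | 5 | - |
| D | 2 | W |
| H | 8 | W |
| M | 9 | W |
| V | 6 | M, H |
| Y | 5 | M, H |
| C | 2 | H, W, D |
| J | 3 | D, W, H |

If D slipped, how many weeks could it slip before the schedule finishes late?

10

The longest chain is W→M→V = 5+9+6 = 20; overall finish 20 weeks.
Longest path through D: 10 weeks (earliest finish 7, latest finish 17).
So D can slip 17 − 7 = 10 weeks.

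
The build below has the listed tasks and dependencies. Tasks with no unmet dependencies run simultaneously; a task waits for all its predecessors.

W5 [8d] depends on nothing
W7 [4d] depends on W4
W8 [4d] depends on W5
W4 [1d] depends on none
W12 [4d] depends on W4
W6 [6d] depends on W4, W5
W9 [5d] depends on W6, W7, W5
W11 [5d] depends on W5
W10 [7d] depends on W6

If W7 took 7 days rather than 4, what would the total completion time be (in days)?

The binding path is W5→W6→W10 = 8+6+7 = 21; finish at 21 days.
W7 has 11 days of float (longest path through it is 10).
The critical path is still W5→W6→W10; finish is now 21 days.

21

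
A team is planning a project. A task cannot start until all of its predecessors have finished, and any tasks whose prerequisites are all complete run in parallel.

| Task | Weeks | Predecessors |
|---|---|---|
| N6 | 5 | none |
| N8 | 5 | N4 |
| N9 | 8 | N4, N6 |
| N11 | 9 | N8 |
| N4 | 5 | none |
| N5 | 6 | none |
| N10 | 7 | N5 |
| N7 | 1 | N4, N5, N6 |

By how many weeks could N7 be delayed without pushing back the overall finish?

Critical path: N4→N8→N11 = 5+5+9 = 19, so the finish is 19 weeks.
Longest path through N7: 7 weeks (earliest finish 7, latest finish 19).
Slack of N7 = 18 − 6 = 12 weeks.

12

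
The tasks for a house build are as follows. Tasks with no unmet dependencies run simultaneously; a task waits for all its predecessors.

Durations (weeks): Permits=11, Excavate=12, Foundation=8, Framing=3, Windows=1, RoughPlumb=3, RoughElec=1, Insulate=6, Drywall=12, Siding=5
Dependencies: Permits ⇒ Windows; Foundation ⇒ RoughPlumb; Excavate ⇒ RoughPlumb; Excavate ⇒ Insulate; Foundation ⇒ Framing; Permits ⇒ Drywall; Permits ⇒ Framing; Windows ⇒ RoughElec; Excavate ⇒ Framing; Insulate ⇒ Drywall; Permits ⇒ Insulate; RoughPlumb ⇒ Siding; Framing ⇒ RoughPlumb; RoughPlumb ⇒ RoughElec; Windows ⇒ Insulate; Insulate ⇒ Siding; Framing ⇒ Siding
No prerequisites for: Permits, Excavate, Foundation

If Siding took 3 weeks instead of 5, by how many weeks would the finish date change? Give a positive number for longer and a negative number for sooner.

0

Actual critical path: Permits→Windows→Insulate→Drywall = 11+1+6+12 = 30 ⇒ 30 weeks.
Siding has 7 weeks of float (longest path through it is 23).
The critical path is still Permits→Windows→Insulate→Drywall; finish is now 30 weeks.
Change in finish: 30 − 30 = +0 weeks.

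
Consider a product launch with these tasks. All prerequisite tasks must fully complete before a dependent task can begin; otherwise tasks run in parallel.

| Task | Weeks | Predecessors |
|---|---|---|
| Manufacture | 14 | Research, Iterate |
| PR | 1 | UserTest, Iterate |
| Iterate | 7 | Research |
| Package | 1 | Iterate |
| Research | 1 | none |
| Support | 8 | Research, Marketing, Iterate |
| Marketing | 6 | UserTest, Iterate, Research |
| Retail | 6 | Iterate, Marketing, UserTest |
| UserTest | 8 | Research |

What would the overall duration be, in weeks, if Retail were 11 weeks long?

26

Actual critical path: Research→UserTest→Marketing→Support = 1+8+6+8 = 23 ⇒ 23 weeks.
Retail has 2 weeks of float (longest path through it is 21).
Now Research→UserTest→Marketing→Retail = 1+8+6+11 = 26 is longest, so the finish becomes 26 weeks.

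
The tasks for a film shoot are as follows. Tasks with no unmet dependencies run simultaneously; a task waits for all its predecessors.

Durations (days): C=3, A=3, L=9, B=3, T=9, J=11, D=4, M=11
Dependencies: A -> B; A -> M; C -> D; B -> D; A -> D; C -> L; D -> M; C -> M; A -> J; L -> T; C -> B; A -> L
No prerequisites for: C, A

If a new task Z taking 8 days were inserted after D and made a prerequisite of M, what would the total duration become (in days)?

Originally the film shoot takes 21 days.
With Z inserted, M now waits for max(D, C, A, Z).
New critical path: C→B→D→Z→M = 3+3+4+8+11 = 29 ⇒ 29 days.

29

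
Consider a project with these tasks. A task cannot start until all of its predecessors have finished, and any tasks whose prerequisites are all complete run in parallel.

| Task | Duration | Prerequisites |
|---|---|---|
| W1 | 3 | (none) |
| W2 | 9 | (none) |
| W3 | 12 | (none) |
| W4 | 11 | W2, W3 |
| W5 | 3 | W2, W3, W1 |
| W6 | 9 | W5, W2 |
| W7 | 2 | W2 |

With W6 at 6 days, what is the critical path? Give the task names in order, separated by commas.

W3, W4

The binding path is W3→W5→W6 = 12+3+9 = 24; finish at 24 days.
Since W6 is critical, the -3 change carries straight to that chain (now 21 days).
The binding chain switches to W3→W4 = 12+11 = 23; finish 23 days.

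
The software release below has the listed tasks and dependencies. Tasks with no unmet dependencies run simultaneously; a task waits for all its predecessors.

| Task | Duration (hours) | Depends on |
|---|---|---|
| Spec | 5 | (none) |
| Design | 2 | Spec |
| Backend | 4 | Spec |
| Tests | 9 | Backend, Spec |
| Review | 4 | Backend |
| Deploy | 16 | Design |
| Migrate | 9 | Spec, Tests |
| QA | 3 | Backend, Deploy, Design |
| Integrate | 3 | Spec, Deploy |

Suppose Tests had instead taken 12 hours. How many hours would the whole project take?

30

Baseline: Spec→Backend→Tests→Migrate = 5+4+9+9 = 27 → 27 hours.
Tests lies on that path, so at 12 hours the path becomes 30 hours.
No other chain overtakes it, so the finish is 30 hours.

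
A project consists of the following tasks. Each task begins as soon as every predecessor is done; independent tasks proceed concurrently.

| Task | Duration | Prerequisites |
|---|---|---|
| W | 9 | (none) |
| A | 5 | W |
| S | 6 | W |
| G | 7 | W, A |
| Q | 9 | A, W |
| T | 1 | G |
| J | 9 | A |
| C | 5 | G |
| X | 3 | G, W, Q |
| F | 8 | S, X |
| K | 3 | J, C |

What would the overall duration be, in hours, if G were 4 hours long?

34

Actual critical path: W→A→Q→X→F = 9+5+9+3+8 = 34 ⇒ 34 hours.
G is off the critical path — its longest chain is 32 hours, giving 2 of slack.
No other chain overtakes it, so the finish is 34 hours.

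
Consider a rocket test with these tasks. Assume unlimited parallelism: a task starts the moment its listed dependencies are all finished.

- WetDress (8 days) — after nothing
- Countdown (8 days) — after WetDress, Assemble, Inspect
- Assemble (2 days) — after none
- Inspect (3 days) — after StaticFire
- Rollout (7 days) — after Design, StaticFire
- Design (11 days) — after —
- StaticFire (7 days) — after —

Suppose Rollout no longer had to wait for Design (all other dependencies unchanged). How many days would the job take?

18

Before: longest chain Design→Rollout = 11+7 = 18, finish 18.
Without Design→Rollout, Rollout's earliest start moves from 11 to 7.
New critical path: StaticFire→Inspect→Countdown = 7+3+8 = 18 ⇒ 18 days.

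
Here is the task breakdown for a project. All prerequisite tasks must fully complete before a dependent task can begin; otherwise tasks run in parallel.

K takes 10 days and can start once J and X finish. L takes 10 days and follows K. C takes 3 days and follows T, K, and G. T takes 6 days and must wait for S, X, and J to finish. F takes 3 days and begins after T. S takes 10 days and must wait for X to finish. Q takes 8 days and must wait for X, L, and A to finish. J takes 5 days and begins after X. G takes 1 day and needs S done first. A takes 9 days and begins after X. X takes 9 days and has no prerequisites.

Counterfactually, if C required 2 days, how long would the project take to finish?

As given, the longest chain is X→J→K→L→Q = 9+5+10+10+8 = 42, so the finish is 42 days.
The longest path through C is only 28 days, so C has float 14.
The critical path is still X→J→K→L→Q; finish is now 42 days.

42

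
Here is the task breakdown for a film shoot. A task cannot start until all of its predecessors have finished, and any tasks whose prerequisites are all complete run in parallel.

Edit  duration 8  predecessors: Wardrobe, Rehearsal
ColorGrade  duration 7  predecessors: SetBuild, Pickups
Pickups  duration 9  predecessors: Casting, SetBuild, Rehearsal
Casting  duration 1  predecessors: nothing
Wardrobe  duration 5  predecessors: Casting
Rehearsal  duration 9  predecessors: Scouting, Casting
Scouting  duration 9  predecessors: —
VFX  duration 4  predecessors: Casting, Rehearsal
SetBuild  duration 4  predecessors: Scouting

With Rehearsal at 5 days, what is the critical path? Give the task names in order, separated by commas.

Scouting, Rehearsal, Pickups, ColorGrade

Baseline: Scouting→Rehearsal→Pickups→ColorGrade = 9+9+9+7 = 34 → 34 days.
Since Rehearsal is critical, the -4 change carries straight to that chain (now 30 days).
The critical path is still Scouting→Rehearsal→Pickups→ColorGrade; finish is now 30 days.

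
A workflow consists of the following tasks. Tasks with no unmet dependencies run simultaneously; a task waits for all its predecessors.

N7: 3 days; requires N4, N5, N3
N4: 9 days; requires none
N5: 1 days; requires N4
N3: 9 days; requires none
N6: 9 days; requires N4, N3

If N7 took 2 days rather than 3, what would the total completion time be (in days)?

Actual critical path: N3→N6 = 9+9 = 18 ⇒ 18 days.
N7 has 5 days of float (longest path through it is 13).
The critical path is still N3→N6; finish is now 18 days.

18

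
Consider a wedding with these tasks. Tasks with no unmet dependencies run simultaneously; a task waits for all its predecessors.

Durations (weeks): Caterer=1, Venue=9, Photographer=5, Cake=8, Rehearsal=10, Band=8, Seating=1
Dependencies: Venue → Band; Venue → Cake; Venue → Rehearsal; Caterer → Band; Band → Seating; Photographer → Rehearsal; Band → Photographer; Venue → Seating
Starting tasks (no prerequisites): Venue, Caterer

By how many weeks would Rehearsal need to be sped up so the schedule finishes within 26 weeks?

6

Current finish: 32 weeks; target: 26.
Rehearsal is on every critical path, so each week cut from Rehearsal cuts the finish by one (this holds down to a finish of 23).
Need 32 − 26 = 6 weeks off Rehearsal → Rehearsal becomes 4 weeks, finish becomes 26.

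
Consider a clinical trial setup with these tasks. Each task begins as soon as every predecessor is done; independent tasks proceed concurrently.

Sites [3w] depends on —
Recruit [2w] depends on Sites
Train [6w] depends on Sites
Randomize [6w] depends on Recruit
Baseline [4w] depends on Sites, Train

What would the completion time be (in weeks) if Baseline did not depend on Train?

Original critical path: Sites→Train→Baseline = 3+6+4 = 13 ⇒ 13 weeks.
Without Train→Baseline, Baseline's earliest start moves from 9 to 3.
The longest chain is now Sites→Recruit→Randomize = 3+2+6 = 11, so the clinical trial setup takes 11 weeks.

11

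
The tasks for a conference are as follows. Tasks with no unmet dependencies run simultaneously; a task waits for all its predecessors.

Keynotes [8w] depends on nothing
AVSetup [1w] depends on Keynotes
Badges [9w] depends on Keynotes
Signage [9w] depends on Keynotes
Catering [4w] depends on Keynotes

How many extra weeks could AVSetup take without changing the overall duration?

The longest chain is Keynotes→Badges = 8+9 = 17; overall finish 17 weeks.
The longest chain containing AVSetup totals 9 weeks.
Float = 17 − 9 = 8.

8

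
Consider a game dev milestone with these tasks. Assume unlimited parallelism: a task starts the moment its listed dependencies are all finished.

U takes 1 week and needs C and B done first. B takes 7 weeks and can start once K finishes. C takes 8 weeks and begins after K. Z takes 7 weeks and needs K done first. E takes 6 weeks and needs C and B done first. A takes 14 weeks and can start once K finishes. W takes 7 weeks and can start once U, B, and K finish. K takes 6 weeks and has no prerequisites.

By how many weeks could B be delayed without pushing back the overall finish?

1

Critical path: K→C→U→W = 6+8+1+7 = 22, so the finish is 22 weeks.
The longest chain containing B totals 21 weeks.
Float = 22 − 21 = 1.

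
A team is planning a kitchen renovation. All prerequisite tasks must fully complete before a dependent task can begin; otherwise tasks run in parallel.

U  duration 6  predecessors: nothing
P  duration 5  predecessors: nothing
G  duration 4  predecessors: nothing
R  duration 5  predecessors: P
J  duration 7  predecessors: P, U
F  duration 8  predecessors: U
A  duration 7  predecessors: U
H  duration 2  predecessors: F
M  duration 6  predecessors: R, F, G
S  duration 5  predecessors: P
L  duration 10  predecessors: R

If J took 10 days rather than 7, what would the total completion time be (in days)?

The binding path is U→F→M = 6+8+6 = 20; finish at 20 days.
The longest path through J is only 13 days, so J has float 7.
The critical path is still U→F→M; finish is now 20 days.

20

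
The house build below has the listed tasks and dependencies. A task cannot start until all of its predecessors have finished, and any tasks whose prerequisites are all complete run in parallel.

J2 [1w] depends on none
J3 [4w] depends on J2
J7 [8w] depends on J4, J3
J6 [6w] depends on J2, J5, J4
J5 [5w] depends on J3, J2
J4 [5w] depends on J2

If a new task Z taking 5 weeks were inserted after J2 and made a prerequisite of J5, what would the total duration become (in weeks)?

17

Originally the job takes 16 weeks.
With Z inserted, J5 now waits for max(J3, J2, Z).
New critical path: J2→Z→J5→J6 = 1+5+5+6 = 17 ⇒ 17 weeks.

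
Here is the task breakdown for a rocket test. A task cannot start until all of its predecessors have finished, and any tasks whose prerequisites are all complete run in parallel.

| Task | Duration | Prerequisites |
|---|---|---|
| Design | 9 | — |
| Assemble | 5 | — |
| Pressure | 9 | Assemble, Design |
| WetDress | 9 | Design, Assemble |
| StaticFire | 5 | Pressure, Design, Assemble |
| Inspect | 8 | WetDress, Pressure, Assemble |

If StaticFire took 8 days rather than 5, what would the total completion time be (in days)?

26

As given, the longest chain is Design→Pressure→Inspect = 9+9+8 = 26, so the finish is 26 days.
The longest path through StaticFire is only 23 days, so StaticFire has float 3.
New critical path: Design→Pressure→StaticFire = 9+9+8 = 26 ⇒ 26 days.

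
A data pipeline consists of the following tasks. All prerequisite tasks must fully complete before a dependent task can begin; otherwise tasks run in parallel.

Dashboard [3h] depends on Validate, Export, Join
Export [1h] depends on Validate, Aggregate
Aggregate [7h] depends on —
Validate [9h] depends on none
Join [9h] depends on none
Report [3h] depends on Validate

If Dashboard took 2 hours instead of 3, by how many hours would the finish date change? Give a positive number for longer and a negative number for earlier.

The binding path is Validate→Export→Dashboard = 9+1+3 = 13; finish at 13 hours.
Dashboard lies on that path, so at 2 hours the path becomes 12 hours.
The critical path is still Validate→Export→Dashboard; finish is now 12 hours.
Change in finish: 12 − 13 = -1 hours.

-1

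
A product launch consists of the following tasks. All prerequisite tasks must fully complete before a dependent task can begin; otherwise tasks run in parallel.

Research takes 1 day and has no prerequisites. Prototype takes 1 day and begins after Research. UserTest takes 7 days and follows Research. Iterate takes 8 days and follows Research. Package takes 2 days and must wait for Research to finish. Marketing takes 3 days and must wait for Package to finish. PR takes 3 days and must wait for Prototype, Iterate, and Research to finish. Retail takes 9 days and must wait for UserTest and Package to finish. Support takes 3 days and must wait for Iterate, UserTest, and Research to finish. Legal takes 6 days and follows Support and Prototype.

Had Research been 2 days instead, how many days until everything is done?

19

Actual critical path: Research→Iterate→Support→Legal = 1+8+3+6 = 18 ⇒ 18 days.
Research lies on that path, so at 2 days the path becomes 19 days.
That remains the longest chain; total 19 days.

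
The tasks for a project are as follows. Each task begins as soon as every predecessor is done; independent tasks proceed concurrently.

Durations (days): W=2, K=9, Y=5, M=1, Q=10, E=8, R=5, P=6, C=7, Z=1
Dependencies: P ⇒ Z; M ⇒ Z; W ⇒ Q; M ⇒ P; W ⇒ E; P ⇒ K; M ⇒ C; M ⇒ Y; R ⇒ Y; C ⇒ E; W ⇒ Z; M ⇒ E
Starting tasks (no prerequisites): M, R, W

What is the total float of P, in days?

0

The longest chain is M→C→E = 1+7+8 = 16; overall finish 16 days.
The longest chain containing P totals 16 days.
Float = 16 − 16 = 0.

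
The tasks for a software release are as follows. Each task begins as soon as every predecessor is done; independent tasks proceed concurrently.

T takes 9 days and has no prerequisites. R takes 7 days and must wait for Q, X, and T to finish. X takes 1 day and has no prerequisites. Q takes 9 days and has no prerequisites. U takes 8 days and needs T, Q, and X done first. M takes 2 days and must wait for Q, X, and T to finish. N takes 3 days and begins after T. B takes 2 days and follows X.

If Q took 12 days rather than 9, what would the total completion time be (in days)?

As given, the longest chain is Q→U = 9+8 = 17, so the finish is 17 days.
Q is on the critical path; changing it to 12 makes that path 20 days.
No other chain overtakes it, so the finish is 20 days.

20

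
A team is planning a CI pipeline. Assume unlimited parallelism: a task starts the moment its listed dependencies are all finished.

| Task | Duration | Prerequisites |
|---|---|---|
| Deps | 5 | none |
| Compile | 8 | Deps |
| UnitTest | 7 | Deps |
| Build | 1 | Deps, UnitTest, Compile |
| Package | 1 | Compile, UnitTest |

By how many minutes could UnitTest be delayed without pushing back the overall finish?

The longest chain is Deps→Compile→Build = 5+8+1 = 14; overall finish 14 minutes.
The longest chain containing UnitTest totals 13 minutes.
So UnitTest can slip 13 − 12 = 1 minute.

1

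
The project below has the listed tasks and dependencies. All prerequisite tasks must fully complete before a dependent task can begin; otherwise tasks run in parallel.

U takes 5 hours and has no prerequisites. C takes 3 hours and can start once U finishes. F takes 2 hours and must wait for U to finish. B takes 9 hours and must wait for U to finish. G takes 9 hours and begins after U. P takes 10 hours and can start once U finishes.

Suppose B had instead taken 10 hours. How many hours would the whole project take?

Critical path before the change: U→P = 5+10 = 15 giving 15 hours.
The longest path through B is only 14 hours, so B has float 1.
The binding chain switches to U→B = 5+10 = 15; finish 15 hours.

15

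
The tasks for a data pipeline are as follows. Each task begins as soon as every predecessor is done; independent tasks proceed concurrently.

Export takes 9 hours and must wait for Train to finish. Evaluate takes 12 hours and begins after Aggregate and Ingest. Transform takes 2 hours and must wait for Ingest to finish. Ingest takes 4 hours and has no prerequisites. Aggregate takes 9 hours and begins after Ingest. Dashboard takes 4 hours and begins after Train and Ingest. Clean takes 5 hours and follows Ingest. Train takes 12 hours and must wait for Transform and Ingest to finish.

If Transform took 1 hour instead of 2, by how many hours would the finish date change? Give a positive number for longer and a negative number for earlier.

The binding path is Ingest→Transform→Train→Export = 4+2+12+9 = 27; finish at 27 hours.
Transform is on the critical path; changing it to 1 makes that path 26 hours.
The critical path is still Ingest→Transform→Train→Export; finish is now 26 hours.
Change in finish: 26 − 27 = -1 hours.

-1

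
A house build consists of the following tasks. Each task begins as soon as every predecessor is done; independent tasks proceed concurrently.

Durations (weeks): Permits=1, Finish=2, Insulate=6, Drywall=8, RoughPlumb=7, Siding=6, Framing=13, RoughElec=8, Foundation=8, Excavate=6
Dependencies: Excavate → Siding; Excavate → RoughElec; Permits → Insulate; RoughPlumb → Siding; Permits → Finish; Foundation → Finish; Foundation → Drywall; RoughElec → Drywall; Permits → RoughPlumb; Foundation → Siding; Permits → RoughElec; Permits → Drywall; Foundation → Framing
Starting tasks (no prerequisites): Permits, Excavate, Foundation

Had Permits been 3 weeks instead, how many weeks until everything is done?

Baseline: Excavate→RoughElec→Drywall = 6+8+8 = 22 → 22 weeks.
The longest path through Permits is only 17 weeks, so Permits has float 5.
No other chain overtakes it, so the finish is 22 weeks.

22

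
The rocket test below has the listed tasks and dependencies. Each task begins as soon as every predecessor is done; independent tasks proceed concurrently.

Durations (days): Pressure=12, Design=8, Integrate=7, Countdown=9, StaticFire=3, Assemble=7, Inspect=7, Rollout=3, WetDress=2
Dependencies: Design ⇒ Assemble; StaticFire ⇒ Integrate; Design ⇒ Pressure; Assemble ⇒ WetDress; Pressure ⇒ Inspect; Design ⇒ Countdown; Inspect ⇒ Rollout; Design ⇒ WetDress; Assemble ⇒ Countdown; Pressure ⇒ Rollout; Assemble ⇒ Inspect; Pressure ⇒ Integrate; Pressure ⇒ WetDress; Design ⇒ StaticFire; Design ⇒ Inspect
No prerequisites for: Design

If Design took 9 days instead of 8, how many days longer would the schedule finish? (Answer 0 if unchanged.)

Baseline: Design→Pressure→Inspect→Rollout = 8+12+7+3 = 30 → 30 days.
Since Design is critical, the +1 change carries straight to that chain (now 31 days).
No other chain overtakes it, so the finish is 31 days.
Change in finish: 31 − 30 = +1 days.

1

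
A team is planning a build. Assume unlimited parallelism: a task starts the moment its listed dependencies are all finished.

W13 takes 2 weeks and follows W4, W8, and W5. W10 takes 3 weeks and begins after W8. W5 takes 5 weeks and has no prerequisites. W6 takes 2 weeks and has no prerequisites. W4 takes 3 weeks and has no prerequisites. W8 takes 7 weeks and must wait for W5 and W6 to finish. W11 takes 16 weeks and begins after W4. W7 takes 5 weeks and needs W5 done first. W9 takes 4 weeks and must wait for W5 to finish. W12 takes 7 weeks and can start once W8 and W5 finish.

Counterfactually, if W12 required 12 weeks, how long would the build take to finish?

Critical path before the change: W5→W8→W12 = 5+7+7 = 19 giving 19 weeks.
Since W12 is critical, the +5 change carries straight to that chain (now 24 weeks).
The critical path is still W5→W8→W12; finish is now 24 weeks.

24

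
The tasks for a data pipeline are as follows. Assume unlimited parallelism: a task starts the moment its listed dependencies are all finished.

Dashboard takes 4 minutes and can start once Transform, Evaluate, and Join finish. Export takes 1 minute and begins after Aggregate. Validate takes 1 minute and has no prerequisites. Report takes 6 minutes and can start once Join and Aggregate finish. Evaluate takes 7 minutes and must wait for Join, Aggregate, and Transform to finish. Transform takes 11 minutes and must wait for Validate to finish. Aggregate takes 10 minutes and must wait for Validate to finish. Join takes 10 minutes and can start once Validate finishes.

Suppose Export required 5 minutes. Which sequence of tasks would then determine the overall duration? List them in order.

Validate, Transform, Evaluate, Dashboard

Actual critical path: Validate→Transform→Evaluate→Dashboard = 1+11+7+4 = 23 ⇒ 23 minutes.
The longest path through Export is only 12 minutes, so Export has float 11.
The critical path is still Validate→Transform→Evaluate→Dashboard; finish is now 23 minutes.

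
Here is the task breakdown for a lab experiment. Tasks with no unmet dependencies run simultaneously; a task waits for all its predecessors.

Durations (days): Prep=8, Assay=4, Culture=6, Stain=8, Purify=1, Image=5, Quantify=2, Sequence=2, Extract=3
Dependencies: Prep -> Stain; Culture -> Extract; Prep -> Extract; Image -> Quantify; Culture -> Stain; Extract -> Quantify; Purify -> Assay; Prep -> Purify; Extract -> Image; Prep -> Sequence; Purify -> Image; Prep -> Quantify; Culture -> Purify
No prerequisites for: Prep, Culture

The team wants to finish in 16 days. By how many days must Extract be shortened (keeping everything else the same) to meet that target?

2

Current finish: 18 days; target: 16.
Extract is on every critical path, so each day cut from Extract cuts the finish by one (this holds down to a finish of 16).
Need 18 − 16 = 2 days off Extract → Extract becomes 1 day, finish becomes 16.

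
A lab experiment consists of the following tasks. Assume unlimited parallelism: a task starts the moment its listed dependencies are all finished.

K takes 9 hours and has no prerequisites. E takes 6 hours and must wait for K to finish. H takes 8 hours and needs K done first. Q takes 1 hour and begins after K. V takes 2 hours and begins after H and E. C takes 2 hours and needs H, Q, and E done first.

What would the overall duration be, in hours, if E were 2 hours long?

Baseline: K→H→V = 9+8+2 = 19 → 19 hours.
E is off the critical path — its longest chain is 17 hours, giving 2 of slack.
That remains the longest chain; total 19 hours.

19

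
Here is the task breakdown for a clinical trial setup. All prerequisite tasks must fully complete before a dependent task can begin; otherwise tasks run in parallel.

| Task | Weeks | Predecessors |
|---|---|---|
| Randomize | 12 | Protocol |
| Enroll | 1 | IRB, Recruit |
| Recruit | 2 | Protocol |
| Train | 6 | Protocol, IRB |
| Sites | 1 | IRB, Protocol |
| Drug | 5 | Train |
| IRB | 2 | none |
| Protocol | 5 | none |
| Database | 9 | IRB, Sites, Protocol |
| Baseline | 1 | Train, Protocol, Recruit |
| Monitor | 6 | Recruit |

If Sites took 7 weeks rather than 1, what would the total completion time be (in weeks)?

21

Actual critical path: Protocol→Randomize = 5+12 = 17 ⇒ 17 weeks.
Sites is off the critical path — its longest chain is 15 weeks, giving 2 of slack.
The binding chain switches to Protocol→Sites→Database = 5+7+9 = 21; finish 21 weeks.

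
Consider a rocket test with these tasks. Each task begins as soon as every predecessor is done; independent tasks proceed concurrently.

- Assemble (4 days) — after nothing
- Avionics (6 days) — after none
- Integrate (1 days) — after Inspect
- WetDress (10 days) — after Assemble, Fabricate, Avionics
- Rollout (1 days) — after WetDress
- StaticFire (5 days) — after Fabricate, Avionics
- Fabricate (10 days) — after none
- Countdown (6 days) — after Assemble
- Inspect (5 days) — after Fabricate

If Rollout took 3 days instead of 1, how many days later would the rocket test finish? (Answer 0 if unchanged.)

2

Actual critical path: Fabricate→WetDress→Rollout = 10+10+1 = 21 ⇒ 21 days.
Rollout is on the critical path; changing it to 3 makes that path 23 days.
No other chain overtakes it, so the finish is 23 days.
Change in finish: 23 − 21 = +2 days.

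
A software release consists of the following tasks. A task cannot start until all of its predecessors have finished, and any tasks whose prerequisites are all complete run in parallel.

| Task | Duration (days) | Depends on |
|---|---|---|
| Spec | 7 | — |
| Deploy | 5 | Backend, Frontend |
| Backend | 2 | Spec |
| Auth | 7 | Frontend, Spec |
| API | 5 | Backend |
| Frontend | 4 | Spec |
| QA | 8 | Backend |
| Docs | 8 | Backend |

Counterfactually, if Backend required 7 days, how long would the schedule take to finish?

Actual critical path: Spec→Frontend→Auth = 7+4+7 = 18 ⇒ 18 days.
Backend has 1 day of float (longest path through it is 17).
The binding chain switches to Spec→Backend→Docs = 7+7+8 = 22; finish 22 days.

22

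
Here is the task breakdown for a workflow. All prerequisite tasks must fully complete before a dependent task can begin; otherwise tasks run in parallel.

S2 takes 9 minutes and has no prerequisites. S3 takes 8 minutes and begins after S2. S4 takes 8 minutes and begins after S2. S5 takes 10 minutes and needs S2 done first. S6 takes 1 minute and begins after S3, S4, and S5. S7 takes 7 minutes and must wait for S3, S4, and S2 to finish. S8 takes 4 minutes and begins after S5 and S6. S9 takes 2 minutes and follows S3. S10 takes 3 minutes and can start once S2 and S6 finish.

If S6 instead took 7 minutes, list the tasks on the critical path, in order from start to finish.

The binding path is S2→S5→S6→S8 = 9+10+1+4 = 24; finish at 24 minutes.
S6 lies on that path, so at 7 minutes the path becomes 30 minutes.
That remains the longest chain; total 30 minutes.

S2, S5, S6, S8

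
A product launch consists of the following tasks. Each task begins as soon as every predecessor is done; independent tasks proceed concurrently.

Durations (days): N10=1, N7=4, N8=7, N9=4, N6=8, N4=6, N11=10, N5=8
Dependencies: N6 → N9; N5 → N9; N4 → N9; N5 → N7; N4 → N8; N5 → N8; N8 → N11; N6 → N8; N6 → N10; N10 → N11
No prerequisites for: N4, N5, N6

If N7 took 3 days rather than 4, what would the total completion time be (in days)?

25

The binding path is N5→N8→N11 = 8+7+10 = 25; finish at 25 days.
N7 has 13 days of float (longest path through it is 12).
That remains the longest chain; total 25 days.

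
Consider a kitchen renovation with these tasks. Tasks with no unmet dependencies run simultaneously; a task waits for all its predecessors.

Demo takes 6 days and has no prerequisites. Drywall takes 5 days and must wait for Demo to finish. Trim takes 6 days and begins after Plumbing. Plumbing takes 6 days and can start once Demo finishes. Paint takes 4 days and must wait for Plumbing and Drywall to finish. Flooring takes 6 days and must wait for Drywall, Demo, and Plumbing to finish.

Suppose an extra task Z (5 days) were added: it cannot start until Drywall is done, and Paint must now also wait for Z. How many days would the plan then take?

20

Originally the plan takes 18 days.
With Z inserted, Paint now waits for max(Plumbing, Drywall, Z).
New critical path: Demo→Drywall→Z→Paint = 6+5+5+4 = 20 ⇒ 20 days.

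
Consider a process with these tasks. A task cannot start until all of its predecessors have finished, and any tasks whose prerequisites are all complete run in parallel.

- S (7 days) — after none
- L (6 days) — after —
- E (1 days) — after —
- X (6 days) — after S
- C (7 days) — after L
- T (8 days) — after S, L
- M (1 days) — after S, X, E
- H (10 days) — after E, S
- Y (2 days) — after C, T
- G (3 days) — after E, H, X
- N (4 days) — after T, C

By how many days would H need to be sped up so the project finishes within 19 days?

1

Current finish: 20 days; target: 19.
H is on every critical path, so each day cut from H cuts the finish by one (this holds down to a finish of 19).
Need 20 − 19 = 1 day off H → H becomes 9 days, finish becomes 19.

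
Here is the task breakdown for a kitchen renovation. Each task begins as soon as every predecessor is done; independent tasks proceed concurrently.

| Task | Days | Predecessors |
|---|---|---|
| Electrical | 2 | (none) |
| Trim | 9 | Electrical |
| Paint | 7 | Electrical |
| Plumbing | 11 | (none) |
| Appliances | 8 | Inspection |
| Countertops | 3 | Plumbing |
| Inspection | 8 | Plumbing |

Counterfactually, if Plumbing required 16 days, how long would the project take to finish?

The binding path is Plumbing→Inspection→Appliances = 11+8+8 = 27; finish at 27 days.
Plumbing is on the critical path; changing it to 16 makes that path 32 days.
The critical path is still Plumbing→Inspection→Appliances; finish is now 32 days.

32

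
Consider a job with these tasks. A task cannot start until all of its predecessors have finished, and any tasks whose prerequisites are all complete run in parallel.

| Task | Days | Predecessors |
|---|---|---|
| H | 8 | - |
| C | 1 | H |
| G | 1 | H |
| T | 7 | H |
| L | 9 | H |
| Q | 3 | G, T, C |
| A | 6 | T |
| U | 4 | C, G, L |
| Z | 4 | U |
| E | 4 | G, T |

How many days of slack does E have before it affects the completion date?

H→L→U→Z = 8+9+4+4 = 25 sets the makespan at 25 days.
E finishes as early as 19 and must finish by 25.
Slack of E = 21 − 15 = 6 days.

6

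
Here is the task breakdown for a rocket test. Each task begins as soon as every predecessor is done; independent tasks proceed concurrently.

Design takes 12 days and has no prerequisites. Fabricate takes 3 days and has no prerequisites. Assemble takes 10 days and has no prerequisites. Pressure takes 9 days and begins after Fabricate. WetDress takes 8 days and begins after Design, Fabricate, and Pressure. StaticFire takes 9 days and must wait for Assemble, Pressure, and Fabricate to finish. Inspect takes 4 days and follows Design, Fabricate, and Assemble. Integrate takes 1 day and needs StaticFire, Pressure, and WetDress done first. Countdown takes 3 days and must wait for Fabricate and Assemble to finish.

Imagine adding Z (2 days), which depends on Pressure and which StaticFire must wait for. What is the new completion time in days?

Originally the plan takes 22 days.
With Z inserted, StaticFire now waits for max(Assemble, Pressure, Fabricate, Z).
New critical path: Fabricate→Pressure→Z→StaticFire→Integrate = 3+9+2+9+1 = 24 ⇒ 24 days.

24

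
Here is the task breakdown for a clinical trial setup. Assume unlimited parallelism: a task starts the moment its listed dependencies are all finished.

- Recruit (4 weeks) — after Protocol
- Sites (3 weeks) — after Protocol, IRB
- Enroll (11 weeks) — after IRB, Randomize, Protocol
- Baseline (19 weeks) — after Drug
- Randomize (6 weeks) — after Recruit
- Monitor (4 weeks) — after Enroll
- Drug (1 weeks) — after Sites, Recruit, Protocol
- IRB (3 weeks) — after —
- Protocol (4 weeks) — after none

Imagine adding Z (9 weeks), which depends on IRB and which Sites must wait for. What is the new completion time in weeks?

Originally the project takes 29 weeks.
With Z inserted, Sites now waits for max(Protocol, IRB, Z).
New critical path: IRB→Z→Sites→Drug→Baseline = 3+9+3+1+19 = 35 ⇒ 35 weeks.

35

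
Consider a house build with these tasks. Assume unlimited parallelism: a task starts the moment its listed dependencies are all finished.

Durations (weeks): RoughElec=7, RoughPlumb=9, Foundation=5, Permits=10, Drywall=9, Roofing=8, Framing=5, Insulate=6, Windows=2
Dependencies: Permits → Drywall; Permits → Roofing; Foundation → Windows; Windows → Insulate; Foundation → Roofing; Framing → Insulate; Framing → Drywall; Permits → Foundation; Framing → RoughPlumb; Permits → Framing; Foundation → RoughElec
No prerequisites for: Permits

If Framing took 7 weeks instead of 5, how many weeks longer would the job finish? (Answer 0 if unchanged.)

2

As given, the longest chain is Permits→Framing→RoughPlumb = 10+5+9 = 24, so the finish is 24 weeks.
Since Framing is critical, the +2 change carries straight to that chain (now 26 weeks).
The critical path is still Permits→Framing→RoughPlumb; finish is now 26 weeks.
Change in finish: 26 − 24 = +2 weeks.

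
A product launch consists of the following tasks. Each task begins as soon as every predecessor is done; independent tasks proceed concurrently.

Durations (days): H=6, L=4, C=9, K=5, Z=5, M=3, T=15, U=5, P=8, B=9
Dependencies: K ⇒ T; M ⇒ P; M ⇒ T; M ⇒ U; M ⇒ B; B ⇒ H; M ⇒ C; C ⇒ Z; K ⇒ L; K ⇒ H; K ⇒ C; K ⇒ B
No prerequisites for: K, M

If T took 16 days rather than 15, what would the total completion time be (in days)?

The binding path is K→T = 5+15 = 20; finish at 20 days.
T lies on that path, so at 16 days the path becomes 21 days.
That remains the longest chain; total 21 days.

21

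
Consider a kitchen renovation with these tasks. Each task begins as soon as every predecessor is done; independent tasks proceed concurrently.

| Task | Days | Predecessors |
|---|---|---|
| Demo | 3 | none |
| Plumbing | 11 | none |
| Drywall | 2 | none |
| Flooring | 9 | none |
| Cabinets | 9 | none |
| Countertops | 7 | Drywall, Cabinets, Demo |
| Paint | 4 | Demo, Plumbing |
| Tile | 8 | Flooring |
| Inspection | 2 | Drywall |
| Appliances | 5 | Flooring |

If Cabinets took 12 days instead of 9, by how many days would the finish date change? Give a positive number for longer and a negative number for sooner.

Actual critical path: Flooring→Tile = 9+8 = 17 ⇒ 17 days.
Cabinets has 1 day of float (longest path through it is 16).
New critical path: Cabinets→Countertops = 12+7 = 19 ⇒ 19 days.
Change in finish: 19 − 17 = +2 days.

2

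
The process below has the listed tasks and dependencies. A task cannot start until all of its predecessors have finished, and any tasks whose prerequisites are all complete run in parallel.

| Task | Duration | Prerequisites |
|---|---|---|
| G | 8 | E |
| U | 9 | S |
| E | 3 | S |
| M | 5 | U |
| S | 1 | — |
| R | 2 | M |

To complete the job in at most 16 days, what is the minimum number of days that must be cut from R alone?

1

Current finish: 17 days; target: 16.
R is on every critical path, so each day cut from R cuts the finish by one (this holds down to a finish of 16).
Need 17 − 16 = 1 day off R → R becomes 1 day, finish becomes 16.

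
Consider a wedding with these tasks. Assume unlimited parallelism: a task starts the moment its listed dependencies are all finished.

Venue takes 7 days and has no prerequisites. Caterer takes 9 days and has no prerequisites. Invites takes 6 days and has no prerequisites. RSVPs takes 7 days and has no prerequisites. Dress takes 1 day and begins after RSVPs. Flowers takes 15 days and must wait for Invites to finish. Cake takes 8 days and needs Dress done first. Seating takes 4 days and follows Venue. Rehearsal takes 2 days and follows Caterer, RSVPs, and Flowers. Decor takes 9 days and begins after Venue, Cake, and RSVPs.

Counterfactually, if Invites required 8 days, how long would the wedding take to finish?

25

Baseline: RSVPs→Dress→Cake→Decor = 7+1+8+9 = 25 → 25 days.
The longest path through Invites is only 23 days, so Invites has float 2.
New critical path: Invites→Flowers→Rehearsal = 8+15+2 = 25 ⇒ 25 days.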